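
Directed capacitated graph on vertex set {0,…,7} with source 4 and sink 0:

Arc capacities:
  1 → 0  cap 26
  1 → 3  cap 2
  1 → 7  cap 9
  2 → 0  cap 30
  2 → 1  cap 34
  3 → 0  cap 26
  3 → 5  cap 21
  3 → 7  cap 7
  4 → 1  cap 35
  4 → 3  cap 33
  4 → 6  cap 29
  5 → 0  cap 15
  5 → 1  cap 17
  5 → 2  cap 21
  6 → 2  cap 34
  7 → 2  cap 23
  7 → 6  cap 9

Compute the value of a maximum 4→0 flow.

Maximum flow value: 91

augment #1: 4→1→0 bottleneck 26, total now 26
augment #2: 4→3→0 bottleneck 26, total now 52
augment #3: 4→3→5→0 bottleneck 7, total now 59
augment #4: 4→6→2→0 bottleneck 29, total now 88
augment #5: 4→1→3→5→0 bottleneck 2, total now 90
augment #6: 4→1→7→2→0 bottleneck 1, total now 91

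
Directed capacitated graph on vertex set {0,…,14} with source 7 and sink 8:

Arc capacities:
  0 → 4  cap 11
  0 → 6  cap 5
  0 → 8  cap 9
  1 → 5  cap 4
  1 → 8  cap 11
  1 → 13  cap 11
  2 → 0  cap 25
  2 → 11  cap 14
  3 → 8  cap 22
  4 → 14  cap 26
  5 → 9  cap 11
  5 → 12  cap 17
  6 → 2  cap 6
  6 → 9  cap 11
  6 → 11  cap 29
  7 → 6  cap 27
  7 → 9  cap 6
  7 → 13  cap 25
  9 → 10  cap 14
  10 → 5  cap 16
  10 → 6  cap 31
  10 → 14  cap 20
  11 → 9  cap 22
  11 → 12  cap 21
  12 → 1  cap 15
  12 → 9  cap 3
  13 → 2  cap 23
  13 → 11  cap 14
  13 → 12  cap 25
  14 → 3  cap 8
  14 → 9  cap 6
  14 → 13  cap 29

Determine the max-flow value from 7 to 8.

augment #1: 7→6→2→0→8 bottleneck 6, total now 6
augment #2: 7→13→2→0→8 bottleneck 3, total now 9
augment #3: 7→13→12→1→8 bottleneck 11, total now 20
augment #4: 7→9→10→14→3→8 bottleneck 6, total now 26
augment #5: 7→6→9→10→14→3→8 bottleneck 2, total now 28

Maximum flow value: 28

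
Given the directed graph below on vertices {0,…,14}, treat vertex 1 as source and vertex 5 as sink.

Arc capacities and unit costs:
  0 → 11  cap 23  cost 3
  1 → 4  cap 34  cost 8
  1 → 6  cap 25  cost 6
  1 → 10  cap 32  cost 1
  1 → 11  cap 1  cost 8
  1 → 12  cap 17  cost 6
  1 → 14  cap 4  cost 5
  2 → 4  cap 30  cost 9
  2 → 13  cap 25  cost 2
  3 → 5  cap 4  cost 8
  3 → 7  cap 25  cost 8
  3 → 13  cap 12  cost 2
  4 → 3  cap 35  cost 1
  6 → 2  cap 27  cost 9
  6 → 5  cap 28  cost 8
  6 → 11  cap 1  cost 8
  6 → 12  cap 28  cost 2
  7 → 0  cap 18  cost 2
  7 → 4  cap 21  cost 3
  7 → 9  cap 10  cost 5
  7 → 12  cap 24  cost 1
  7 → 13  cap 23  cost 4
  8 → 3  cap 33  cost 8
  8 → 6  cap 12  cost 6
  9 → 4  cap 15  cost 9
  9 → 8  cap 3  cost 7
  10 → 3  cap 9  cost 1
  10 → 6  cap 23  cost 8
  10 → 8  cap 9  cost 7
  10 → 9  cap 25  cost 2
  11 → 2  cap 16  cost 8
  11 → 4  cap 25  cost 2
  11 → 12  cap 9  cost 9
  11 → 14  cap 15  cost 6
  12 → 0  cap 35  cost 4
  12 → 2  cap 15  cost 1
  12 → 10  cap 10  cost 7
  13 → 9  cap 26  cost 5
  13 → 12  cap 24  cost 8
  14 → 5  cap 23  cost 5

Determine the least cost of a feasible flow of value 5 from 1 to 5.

Minimum cost for 5 units: 50

shortest-cost path #1: 1→14→5 push 4 @ unit cost 10 (adds 40)
shortest-cost path #2: 1→10→3→5 push 1 @ unit cost 10 (adds 10)
total cost = 50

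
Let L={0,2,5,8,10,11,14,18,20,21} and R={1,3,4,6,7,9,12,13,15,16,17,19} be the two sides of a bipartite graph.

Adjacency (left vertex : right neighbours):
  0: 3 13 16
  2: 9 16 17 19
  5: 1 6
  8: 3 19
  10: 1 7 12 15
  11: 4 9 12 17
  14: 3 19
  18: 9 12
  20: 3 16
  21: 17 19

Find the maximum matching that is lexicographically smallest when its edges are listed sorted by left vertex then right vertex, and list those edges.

|M| = 10 (so the lex-smallest maximum matching has 10 edges)
process left vertices in ascending order; for each, take the smallest-labelled available neighbour that still permits 10 edges overall, or leave it unmatched if none does
lex-smallest matching: {0-13, 2-9, 5-1, 8-3, 10-7, 11-4, 14-19, 18-12, 20-16, 21-17}

Lex-smallest maximum matching: {(0,13), (2,9), (5,1), (8,3), (10,7), (11,4), (14,19), (18,12), (20,16), (21,17)}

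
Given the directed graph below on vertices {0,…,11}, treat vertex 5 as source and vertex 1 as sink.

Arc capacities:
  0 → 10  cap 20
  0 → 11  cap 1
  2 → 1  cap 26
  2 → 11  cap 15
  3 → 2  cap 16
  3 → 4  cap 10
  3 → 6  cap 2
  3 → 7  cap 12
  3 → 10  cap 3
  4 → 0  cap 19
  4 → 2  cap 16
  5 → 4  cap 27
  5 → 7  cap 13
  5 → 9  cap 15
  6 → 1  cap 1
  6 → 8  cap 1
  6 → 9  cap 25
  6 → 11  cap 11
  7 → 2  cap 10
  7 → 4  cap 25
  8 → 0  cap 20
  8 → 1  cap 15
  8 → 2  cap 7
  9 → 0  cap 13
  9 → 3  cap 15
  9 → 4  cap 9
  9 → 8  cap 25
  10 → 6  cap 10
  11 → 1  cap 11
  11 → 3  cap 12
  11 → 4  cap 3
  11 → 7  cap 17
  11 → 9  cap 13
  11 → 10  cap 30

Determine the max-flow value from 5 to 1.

Maximum flow value: 52

augment #1: 5→4→2→1 bottleneck 16, total now 16
augment #2: 5→7→2→1 bottleneck 10, total now 26
augment #3: 5→9→8→1 bottleneck 15, total now 41
augment #4: 5→4→0→11→1 bottleneck 1, total now 42
augment #5: 5→4→0→10→6→1 bottleneck 1, total now 43
augment #6: 5→4→0→10→6→11→1 bottleneck 9, total now 52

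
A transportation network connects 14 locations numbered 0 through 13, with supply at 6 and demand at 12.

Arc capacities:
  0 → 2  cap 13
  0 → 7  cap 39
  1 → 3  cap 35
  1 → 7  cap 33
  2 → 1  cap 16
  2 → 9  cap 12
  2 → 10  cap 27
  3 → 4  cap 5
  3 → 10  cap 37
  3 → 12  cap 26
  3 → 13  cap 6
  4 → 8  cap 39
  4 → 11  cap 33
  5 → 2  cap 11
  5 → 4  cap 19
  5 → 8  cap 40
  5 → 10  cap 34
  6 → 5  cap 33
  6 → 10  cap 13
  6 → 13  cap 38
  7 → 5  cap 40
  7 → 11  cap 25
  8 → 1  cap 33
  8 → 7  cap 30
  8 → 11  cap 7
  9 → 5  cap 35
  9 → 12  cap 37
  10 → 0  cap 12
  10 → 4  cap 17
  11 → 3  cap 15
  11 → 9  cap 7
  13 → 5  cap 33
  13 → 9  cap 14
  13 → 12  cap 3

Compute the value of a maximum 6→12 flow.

Maximum flow value: 62

augment #1: 6→13→12 bottleneck 3, total now 3
augment #2: 6→13→9→12 bottleneck 14, total now 17
augment #3: 6→5→2→9→12 bottleneck 11, total now 28
augment #4: 6→5→4→11→3→12 bottleneck 15, total now 43
augment #5: 6→5→4→11→9→12 bottleneck 4, total now 47
augment #6: 6→5→8→1→3→12 bottleneck 3, total now 50
augment #7: 6→10→0→2→9→12 bottleneck 1, total now 51
augment #8: 6→10→4→11→9→12 bottleneck 3, total now 54
augment #9: 6→10→0→2→1→3→12 bottleneck 8, total now 62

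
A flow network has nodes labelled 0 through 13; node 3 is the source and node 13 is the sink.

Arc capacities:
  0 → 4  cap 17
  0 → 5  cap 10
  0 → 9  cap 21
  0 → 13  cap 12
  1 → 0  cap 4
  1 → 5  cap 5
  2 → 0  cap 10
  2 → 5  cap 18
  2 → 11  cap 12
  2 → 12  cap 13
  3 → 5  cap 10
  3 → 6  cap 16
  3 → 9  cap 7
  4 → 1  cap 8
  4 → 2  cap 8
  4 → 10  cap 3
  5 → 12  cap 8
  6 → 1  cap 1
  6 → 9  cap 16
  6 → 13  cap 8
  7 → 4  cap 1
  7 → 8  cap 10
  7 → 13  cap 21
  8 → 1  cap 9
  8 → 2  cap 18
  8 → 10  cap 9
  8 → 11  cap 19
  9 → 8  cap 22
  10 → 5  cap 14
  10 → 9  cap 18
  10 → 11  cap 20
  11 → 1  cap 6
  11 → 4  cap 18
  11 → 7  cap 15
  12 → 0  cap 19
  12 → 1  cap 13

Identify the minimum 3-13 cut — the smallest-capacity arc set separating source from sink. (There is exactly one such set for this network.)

Min-cut arcs: {(3,6), (3,9), (5,12)} (total capacity 31)

augment #1: 3→6→13 push 8
augment #2: 3→5→12→0→13 push 8
augment #3: 3→6→1→0→13 push 1
augment #4: 3→9→8→1→0→13 push 3
augment #5: 3→9→8→11→7→13 push 4
augment #6: 3→6→9→8→11→7→13 push 7
max flow = 31; residual-reachable set from 3 gives S-side
cut edges (S→T): {(3,6), (3,9), (5,12)} total cap 31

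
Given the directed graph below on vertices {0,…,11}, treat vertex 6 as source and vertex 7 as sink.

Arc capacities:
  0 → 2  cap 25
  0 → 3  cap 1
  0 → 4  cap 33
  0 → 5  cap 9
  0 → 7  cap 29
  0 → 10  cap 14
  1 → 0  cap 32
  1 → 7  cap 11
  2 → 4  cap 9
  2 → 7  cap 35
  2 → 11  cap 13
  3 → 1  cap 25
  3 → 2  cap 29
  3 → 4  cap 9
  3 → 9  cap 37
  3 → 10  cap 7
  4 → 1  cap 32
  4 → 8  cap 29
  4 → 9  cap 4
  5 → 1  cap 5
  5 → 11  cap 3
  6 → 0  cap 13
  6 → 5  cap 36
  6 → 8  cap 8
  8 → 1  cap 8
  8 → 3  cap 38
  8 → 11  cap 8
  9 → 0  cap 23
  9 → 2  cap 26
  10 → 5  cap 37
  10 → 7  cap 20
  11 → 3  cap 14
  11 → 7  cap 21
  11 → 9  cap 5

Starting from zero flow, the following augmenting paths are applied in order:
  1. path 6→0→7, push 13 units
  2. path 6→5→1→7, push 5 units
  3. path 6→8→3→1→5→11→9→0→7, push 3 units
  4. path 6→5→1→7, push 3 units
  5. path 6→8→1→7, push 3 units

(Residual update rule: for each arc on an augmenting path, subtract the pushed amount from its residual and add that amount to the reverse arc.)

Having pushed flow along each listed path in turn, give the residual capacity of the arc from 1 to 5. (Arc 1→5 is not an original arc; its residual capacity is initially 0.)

Residual capacity of (1,5): 5

after path 1 (6→0→7, push 13): res(1,5)=0
after path 2 (6→5→1→7, push 5): res(1,5)=5
after path 3 (6→8→3→1→5→11→9→0→7, push 3): res(1,5)=2
after path 4 (6→5→1→7, push 3): res(1,5)=5
after path 5 (6→8→1→7, push 3): res(1,5)=5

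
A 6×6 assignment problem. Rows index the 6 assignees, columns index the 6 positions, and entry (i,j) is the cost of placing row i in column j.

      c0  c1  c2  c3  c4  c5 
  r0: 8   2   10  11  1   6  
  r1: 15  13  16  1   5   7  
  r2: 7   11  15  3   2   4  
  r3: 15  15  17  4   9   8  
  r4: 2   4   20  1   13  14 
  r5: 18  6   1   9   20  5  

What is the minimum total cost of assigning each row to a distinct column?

optimal assignment: row0→col1 (cost 2), row1→col3 (cost 1), row2→col4 (cost 2), row3→col5 (cost 8), row4→col0 (cost 2), row5→col2 (cost 1)
total = 2 + 1 + 2 + 8 + 2 + 1 = 16

Minimum assignment cost: 16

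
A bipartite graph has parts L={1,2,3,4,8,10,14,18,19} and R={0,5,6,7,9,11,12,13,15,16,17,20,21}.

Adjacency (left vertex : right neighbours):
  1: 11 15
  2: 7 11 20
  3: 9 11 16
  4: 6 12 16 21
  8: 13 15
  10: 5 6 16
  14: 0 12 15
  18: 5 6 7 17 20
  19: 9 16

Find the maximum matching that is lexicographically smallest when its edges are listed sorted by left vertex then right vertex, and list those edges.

Lex-smallest maximum matching: {(1,11), (2,7), (3,9), (4,6), (8,13), (10,5), (14,0), (18,17), (19,16)}

|M| = 9 (so the lex-smallest maximum matching has 9 edges)
process left vertices in ascending order; for each, take the smallest-labelled available neighbour that still permits 9 edges overall, or leave it unmatched if none does
lex-smallest matching: {1-11, 2-7, 3-9, 4-6, 8-13, 10-5, 14-0, 18-17, 19-16}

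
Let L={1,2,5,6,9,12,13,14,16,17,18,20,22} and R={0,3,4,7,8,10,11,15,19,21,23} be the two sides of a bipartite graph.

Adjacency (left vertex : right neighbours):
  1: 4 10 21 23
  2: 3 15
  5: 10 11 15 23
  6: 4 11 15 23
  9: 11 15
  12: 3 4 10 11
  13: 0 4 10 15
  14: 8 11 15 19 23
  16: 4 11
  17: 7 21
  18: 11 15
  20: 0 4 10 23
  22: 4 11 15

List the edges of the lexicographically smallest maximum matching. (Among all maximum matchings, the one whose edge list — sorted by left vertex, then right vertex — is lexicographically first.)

Lex-smallest maximum matching: {(1,21), (2,3), (5,10), (6,4), (9,11), (13,0), (14,8), (17,7), (18,15), (20,23)}

|M| = 10 (so the lex-smallest maximum matching has 10 edges)
process left vertices in ascending order; for each, take the smallest-labelled available neighbour that still permits 10 edges overall, or leave it unmatched if none does
lex-smallest matching: {1-21, 2-3, 5-10, 6-4, 9-11, 13-0, 14-8, 17-7, 18-15, 20-23}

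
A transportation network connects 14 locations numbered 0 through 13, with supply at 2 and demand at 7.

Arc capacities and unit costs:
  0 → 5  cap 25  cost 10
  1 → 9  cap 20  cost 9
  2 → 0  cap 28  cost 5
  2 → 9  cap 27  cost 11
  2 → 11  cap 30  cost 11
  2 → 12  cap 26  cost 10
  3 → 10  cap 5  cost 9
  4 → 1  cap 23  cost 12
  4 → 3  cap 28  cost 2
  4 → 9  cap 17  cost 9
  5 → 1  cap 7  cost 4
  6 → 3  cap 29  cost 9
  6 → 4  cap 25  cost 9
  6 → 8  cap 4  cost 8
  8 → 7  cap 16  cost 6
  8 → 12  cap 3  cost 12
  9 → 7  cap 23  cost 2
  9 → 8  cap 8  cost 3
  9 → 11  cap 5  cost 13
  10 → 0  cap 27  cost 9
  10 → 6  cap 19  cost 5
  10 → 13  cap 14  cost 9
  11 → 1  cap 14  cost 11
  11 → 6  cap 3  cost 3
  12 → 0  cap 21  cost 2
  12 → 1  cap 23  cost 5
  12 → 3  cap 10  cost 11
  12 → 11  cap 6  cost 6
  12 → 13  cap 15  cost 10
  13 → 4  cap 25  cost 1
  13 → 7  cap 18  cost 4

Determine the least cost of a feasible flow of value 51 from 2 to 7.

Minimum cost for 51 units: 1041

shortest-cost path #1: 2→9→7 push 23 @ unit cost 13 (adds 299)
shortest-cost path #2: 2→9→8→7 push 4 @ unit cost 20 (adds 80)
shortest-cost path #3: 2→12→13→7 push 15 @ unit cost 24 (adds 360)
shortest-cost path #4: 2→11→6→8→7 push 3 @ unit cost 28 (adds 84)
shortest-cost path #5: 2→12→1→9→8→7 push 4 @ unit cost 33 (adds 132)
shortest-cost path #6: 2→12→3→10→13→7 push 2 @ unit cost 43 (adds 86)
total cost = 1041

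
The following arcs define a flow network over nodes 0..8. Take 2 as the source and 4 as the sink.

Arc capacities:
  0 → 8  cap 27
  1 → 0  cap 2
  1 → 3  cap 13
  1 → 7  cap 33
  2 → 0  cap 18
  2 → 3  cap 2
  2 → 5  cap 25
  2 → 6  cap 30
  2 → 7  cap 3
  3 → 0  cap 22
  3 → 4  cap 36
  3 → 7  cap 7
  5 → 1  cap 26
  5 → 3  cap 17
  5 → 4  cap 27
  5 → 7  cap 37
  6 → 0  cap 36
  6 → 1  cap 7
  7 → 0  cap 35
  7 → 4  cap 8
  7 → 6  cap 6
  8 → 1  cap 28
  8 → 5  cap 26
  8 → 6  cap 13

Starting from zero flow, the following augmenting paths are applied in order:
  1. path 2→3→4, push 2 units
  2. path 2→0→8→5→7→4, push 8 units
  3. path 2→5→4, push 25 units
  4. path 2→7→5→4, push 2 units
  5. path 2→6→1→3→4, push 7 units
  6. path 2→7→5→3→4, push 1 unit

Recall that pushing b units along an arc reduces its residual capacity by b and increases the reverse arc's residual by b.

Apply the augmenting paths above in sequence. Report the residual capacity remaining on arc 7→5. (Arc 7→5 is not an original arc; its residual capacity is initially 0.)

after path 1 (2→3→4, push 2): res(7,5)=0
after path 2 (2→0→8→5→7→4, push 8): res(7,5)=8
after path 3 (2→5→4, push 25): res(7,5)=8
after path 4 (2→7→5→4, push 2): res(7,5)=6
after path 5 (2→6→1→3→4, push 7): res(7,5)=6
after path 6 (2→7→5→3→4, push 1): res(7,5)=5

Residual capacity of (7,5): 5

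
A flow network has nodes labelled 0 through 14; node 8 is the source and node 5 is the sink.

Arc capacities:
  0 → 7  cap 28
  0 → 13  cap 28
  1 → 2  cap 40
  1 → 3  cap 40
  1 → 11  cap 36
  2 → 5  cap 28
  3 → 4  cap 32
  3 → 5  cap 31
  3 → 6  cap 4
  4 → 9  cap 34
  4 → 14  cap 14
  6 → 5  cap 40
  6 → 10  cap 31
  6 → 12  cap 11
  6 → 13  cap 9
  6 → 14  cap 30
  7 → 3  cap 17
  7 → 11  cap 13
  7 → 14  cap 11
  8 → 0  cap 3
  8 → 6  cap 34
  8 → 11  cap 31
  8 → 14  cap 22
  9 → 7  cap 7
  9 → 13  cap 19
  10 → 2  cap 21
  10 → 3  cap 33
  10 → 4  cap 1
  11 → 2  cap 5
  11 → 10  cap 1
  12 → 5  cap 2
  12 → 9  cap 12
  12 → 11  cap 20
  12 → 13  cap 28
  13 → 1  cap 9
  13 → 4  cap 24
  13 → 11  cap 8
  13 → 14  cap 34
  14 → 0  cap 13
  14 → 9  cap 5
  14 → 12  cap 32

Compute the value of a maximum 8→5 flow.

Maximum flow value: 65

augment #1: 8→6→5 bottleneck 34, total now 34
augment #2: 8→11→2→5 bottleneck 5, total now 39
augment #3: 8→14→12→5 bottleneck 2, total now 41
augment #4: 8→0→7→3→5 bottleneck 3, total now 44
augment #5: 8→11→10→2→5 bottleneck 1, total now 45
augment #6: 8→14→0→7→3→5 bottleneck 13, total now 58
augment #7: 8→14→9→7→3→5 bottleneck 1, total now 59
augment #8: 8→14→9→13→1→2→5 bottleneck 4, total now 63
augment #9: 8→14→12→13→1→2→5 bottleneck 2, total now 65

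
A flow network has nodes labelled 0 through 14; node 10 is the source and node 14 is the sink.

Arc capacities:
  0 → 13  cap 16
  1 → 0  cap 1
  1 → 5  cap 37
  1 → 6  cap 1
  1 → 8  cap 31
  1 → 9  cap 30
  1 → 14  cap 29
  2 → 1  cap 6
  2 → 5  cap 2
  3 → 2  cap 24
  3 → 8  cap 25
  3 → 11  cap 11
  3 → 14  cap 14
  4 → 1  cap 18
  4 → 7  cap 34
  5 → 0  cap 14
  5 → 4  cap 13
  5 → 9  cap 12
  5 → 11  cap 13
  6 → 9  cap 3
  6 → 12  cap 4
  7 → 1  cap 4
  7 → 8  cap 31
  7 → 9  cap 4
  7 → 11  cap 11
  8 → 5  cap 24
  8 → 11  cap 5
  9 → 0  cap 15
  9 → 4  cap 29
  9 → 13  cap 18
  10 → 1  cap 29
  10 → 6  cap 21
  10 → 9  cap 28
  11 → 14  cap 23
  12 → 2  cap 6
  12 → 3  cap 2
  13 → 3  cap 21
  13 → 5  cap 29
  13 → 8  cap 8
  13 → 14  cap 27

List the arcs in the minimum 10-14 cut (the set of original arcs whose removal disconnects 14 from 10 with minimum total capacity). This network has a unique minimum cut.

augment #1: 10→1→14 push 29
augment #2: 10→9→13→14 push 18
augment #3: 10→6→12→3→14 push 2
augment #4: 10→9→0→13→14 push 9
augment #5: 10→9→0→13→3→14 push 1
augment #6: 10→6→9→0→13→3→14 push 3
augment #7: 10→6→12→2→5→11→14 push 2
max flow = 64; residual-reachable set from 10 gives S-side
cut edges (S→T): {(6,9), (6,12), (10,1), (10,9)} total cap 64

Min-cut arcs: {(6,9), (6,12), (10,1), (10,9)} (total capacity 64)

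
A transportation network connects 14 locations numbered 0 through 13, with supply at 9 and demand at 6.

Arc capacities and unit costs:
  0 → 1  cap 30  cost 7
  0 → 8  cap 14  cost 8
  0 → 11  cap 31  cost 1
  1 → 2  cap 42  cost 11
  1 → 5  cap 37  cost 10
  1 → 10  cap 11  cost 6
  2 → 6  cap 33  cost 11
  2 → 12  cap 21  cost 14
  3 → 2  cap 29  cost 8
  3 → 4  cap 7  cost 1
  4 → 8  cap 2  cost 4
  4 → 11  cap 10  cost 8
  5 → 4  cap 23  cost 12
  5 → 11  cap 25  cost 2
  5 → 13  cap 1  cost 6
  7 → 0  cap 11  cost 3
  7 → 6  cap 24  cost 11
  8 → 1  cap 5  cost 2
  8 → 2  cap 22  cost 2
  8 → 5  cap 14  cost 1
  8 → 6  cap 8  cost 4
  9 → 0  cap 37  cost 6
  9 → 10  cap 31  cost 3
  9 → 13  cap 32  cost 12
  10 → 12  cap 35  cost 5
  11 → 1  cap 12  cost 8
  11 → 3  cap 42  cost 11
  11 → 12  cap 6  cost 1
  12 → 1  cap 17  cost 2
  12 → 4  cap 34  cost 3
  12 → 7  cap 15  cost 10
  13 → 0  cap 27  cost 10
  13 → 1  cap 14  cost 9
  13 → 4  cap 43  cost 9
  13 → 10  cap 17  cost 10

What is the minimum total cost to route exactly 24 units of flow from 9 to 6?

shortest-cost path #1: 9→0→8→6 push 8 @ unit cost 18 (adds 144)
shortest-cost path #2: 9→0→8→2→6 push 6 @ unit cost 27 (adds 162)
shortest-cost path #3: 9→10→12→4→8→2→6 push 2 @ unit cost 28 (adds 56)
shortest-cost path #4: 9→10→12→7→6 push 8 @ unit cost 29 (adds 232)
total cost = 594

Minimum cost for 24 units: 594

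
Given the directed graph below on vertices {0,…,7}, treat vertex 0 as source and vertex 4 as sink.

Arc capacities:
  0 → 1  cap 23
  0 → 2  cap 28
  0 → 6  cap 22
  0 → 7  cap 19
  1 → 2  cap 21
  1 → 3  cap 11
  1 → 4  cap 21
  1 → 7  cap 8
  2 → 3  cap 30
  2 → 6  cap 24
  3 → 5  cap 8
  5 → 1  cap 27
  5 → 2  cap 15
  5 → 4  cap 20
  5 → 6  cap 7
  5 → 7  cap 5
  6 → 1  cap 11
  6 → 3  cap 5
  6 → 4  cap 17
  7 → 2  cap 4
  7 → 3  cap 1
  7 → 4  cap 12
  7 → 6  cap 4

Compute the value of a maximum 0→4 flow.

augment #1: 0→1→4 bottleneck 21, total now 21
augment #2: 0→6→4 bottleneck 17, total now 38
augment #3: 0→7→4 bottleneck 12, total now 50
augment #4: 0→1→3→5→4 bottleneck 2, total now 52
augment #5: 0→2→3→5→4 bottleneck 6, total now 58

Maximum flow value: 58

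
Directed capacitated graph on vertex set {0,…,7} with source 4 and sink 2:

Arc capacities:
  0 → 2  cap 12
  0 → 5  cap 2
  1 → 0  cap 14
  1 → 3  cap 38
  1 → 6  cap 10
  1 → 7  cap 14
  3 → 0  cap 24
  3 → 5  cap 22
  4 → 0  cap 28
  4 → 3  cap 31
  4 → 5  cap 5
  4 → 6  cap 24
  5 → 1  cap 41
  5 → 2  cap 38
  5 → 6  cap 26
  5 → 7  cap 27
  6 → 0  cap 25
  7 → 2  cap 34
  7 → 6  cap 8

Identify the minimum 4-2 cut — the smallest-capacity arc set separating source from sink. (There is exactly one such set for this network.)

augment #1: 4→0→2 push 12
augment #2: 4→5→2 push 5
augment #3: 4→0→5→2 push 2
augment #4: 4→3→5→2 push 22
max flow = 41; residual-reachable set from 4 gives S-side
cut edges (S→T): {(0,2), (0,5), (3,5), (4,5)} total cap 41

Min-cut arcs: {(0,2), (0,5), (3,5), (4,5)} (total capacity 41)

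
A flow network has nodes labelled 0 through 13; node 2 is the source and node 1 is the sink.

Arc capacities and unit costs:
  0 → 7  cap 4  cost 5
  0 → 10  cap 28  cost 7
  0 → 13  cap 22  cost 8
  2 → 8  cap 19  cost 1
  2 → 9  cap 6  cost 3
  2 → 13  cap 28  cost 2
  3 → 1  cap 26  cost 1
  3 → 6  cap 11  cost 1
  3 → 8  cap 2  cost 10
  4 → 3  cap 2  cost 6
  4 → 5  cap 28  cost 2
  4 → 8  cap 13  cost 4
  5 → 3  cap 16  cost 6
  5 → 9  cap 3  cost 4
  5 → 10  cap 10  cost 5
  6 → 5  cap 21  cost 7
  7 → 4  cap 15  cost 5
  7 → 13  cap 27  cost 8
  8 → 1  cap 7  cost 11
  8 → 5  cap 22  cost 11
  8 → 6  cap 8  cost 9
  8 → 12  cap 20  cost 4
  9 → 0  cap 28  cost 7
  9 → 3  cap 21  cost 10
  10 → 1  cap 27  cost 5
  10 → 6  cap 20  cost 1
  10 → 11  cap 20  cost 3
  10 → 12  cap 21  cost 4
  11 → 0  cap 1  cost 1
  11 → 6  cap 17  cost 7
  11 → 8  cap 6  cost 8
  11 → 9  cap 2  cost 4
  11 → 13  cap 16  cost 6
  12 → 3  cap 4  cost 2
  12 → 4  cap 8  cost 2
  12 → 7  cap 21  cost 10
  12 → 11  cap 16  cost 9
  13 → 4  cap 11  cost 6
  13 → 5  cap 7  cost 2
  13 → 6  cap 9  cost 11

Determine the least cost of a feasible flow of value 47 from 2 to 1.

shortest-cost path #1: 2→8→12→3→1 push 4 @ unit cost 8 (adds 32)
shortest-cost path #2: 2→13→5→3→1 push 7 @ unit cost 11 (adds 77)
shortest-cost path #3: 2→8→1 push 7 @ unit cost 12 (adds 84)
shortest-cost path #4: 2→9→3→1 push 6 @ unit cost 14 (adds 84)
shortest-cost path #5: 2→8→12→4→3→1 push 2 @ unit cost 14 (adds 28)
shortest-cost path #6: 2→8→12→4→5→3→1 push 6 @ unit cost 16 (adds 96)
shortest-cost path #7: 2→13→4→5→3→1 push 1 @ unit cost 17 (adds 17)
shortest-cost path #8: 2→13→4→5→10→1 push 10 @ unit cost 20 (adds 200)
shortest-cost path #9: 2→13→6→5→3→9→0→10→1 push 2 @ unit cost 35 (adds 70)
shortest-cost path #10: 2→13→6→5→4→12→11→0→10→1 push 1 @ unit cost 38 (adds 38)
shortest-cost path #11: 2→13→6→5→9→0→10→1 push 1 @ unit cost 43 (adds 43)
total cost = 769

Minimum cost for 47 units: 769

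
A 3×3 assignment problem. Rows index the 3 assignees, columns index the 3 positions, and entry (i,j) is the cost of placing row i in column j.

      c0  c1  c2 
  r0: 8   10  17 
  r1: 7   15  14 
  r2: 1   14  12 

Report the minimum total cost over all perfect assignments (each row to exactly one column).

optimal assignment: row0→col1 (cost 10), row1→col2 (cost 14), row2→col0 (cost 1)
total = 10 + 14 + 1 = 25

Minimum assignment cost: 25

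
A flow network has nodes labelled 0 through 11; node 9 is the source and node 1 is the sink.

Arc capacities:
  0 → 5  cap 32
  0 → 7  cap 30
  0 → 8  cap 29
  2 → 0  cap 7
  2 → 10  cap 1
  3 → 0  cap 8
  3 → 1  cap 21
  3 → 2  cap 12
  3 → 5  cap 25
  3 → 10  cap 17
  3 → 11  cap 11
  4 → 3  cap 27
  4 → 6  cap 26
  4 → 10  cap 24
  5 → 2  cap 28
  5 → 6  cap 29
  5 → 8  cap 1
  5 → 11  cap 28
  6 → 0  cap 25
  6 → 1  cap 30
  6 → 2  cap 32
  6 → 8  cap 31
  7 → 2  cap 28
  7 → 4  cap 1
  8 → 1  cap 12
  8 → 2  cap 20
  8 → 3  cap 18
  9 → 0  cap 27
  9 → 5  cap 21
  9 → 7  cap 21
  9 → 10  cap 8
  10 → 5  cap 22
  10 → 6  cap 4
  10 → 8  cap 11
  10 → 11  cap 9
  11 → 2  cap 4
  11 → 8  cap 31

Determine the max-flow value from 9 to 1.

augment #1: 9→0→8→1 bottleneck 12, total now 12
augment #2: 9→5→6→1 bottleneck 21, total now 33
augment #3: 9→10→6→1 bottleneck 4, total now 37
augment #4: 9→0→5→6→1 bottleneck 5, total now 42
augment #5: 9→0→8→3→1 bottleneck 10, total now 52
augment #6: 9→7→4→3→1 bottleneck 1, total now 53
augment #7: 9→10→8→3→1 bottleneck 4, total now 57
augment #8: 9→7→2→0→8→3→1 bottleneck 4, total now 61

Maximum flow value: 61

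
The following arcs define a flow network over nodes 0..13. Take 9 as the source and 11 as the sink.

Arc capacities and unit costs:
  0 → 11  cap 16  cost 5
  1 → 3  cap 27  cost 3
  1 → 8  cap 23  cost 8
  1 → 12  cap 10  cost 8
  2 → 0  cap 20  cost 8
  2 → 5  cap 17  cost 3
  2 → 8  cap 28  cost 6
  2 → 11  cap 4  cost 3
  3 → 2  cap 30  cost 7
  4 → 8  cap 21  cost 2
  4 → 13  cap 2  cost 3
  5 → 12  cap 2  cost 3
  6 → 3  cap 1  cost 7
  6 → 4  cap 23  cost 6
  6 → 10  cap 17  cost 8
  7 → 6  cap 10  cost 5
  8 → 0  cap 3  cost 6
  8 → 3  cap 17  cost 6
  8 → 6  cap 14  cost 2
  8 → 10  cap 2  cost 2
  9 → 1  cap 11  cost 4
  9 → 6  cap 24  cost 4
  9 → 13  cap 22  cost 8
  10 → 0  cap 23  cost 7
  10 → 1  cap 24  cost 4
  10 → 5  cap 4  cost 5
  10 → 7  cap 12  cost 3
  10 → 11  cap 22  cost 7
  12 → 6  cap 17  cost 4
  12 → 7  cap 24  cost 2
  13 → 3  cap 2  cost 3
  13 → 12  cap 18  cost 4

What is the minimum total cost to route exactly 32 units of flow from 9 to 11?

Minimum cost for 32 units: 664

shortest-cost path #1: 9→1→3→2→11 push 4 @ unit cost 17 (adds 68)
shortest-cost path #2: 9→6→10→11 push 17 @ unit cost 19 (adds 323)
shortest-cost path #3: 9→1→8→10→11 push 2 @ unit cost 21 (adds 42)
shortest-cost path #4: 9→1→8→0→11 push 3 @ unit cost 23 (adds 69)
shortest-cost path #5: 9→1→3→2→0→11 push 2 @ unit cost 27 (adds 54)
shortest-cost path #6: 9→6→4→8→1→3→2→0→11 push 4 @ unit cost 27 (adds 108)
total cost = 664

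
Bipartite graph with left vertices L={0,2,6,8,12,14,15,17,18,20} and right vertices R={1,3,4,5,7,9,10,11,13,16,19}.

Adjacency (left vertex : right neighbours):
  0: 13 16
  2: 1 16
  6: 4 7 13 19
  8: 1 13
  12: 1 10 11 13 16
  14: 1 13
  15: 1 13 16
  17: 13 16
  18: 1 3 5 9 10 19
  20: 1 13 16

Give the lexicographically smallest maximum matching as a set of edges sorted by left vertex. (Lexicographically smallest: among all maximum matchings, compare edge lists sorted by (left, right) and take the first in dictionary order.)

|M| = 6 (so the lex-smallest maximum matching has 6 edges)
process left vertices in ascending order; for each, take the smallest-labelled available neighbour that still permits 6 edges overall, or leave it unmatched if none does
lex-smallest matching: {0-13, 2-1, 6-4, 12-10, 15-16, 18-3}

Lex-smallest maximum matching: {(0,13), (2,1), (6,4), (12,10), (15,16), (18,3)}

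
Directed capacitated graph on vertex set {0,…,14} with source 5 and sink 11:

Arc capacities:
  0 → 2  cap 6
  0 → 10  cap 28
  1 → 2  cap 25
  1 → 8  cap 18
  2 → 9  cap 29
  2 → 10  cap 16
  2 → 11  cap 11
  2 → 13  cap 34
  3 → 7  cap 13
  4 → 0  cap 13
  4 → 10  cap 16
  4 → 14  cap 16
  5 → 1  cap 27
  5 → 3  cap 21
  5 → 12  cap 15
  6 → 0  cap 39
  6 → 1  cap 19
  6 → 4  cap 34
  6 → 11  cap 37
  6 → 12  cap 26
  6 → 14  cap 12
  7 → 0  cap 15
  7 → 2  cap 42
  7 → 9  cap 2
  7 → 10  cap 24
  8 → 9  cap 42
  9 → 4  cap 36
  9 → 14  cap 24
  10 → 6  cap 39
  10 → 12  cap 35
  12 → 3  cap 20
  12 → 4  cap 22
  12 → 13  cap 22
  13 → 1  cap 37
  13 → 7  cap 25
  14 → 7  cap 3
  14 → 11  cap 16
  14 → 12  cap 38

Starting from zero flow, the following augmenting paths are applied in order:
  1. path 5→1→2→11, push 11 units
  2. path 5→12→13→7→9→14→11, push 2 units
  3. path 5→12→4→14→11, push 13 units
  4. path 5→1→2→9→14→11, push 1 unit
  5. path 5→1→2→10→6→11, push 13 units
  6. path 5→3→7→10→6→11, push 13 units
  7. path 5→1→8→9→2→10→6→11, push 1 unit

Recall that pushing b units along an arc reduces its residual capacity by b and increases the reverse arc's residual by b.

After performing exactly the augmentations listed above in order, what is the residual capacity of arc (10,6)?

after path 1 (5→1→2→11, push 11): res(10,6)=39
after path 2 (5→12→13→7→9→14→11, push 2): res(10,6)=39
after path 3 (5→12→4→14→11, push 13): res(10,6)=39
after path 4 (5→1→2→9→14→11, push 1): res(10,6)=39
after path 5 (5→1→2→10→6→11, push 13): res(10,6)=26
after path 6 (5→3→7→10→6→11, push 13): res(10,6)=13
after path 7 (5→1→8→9→2→10→6→11, push 1): res(10,6)=12

Residual capacity of (10,6): 12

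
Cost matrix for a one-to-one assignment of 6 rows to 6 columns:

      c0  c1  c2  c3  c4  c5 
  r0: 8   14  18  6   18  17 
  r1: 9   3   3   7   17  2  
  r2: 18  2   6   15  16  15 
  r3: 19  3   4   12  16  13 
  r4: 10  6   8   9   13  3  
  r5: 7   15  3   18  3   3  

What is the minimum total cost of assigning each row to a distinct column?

one of 3 optimal assignments: row0→col0 (cost 8), row1→col3 (cost 7), row2→col1 (cost 2), row3→col2 (cost 4), row4→col5 (cost 3), row5→col4 (cost 3)
total = 8 + 7 + 2 + 4 + 3 + 3 = 27

Minimum assignment cost: 27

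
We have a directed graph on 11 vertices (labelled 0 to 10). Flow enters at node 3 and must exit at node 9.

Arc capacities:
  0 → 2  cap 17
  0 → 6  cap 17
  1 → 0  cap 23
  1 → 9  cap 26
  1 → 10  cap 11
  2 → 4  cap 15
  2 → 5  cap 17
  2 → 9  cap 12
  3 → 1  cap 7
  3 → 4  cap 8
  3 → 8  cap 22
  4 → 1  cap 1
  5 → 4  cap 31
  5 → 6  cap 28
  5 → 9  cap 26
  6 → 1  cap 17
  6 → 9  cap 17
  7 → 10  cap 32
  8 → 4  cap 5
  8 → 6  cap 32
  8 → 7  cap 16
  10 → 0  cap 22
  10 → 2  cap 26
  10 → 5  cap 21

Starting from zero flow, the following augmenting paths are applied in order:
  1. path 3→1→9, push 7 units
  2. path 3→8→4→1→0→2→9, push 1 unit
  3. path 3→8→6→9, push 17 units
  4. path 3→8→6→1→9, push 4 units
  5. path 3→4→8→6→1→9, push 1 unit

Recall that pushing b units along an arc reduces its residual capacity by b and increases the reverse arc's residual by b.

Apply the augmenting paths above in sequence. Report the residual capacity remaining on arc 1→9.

after path 1 (3→1→9, push 7): res(1,9)=19
after path 2 (3→8→4→1→0→2→9, push 1): res(1,9)=19
after path 3 (3→8→6→9, push 17): res(1,9)=19
after path 4 (3→8→6→1→9, push 4): res(1,9)=15
after path 5 (3→4→8→6→1→9, push 1): res(1,9)=14

Residual capacity of (1,9): 14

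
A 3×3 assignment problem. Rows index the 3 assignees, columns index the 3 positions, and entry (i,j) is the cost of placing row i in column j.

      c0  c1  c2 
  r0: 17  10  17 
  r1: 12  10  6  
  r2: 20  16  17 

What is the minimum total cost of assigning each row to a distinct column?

optimal assignment: row0→col1 (cost 10), row1→col2 (cost 6), row2→col0 (cost 20)
total = 10 + 6 + 20 = 36

Minimum assignment cost: 36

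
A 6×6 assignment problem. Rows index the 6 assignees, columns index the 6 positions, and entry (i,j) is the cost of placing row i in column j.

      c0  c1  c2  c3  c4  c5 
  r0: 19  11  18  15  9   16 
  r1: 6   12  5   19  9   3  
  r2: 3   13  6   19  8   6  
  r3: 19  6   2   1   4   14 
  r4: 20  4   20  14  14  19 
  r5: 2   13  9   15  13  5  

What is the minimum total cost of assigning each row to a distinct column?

optimal assignment: row0→col4 (cost 9), row1→col5 (cost 3), row2→col2 (cost 6), row3→col3 (cost 1), row4→col1 (cost 4), row5→col0 (cost 2)
total = 9 + 3 + 6 + 1 + 4 + 2 = 25

Minimum assignment cost: 25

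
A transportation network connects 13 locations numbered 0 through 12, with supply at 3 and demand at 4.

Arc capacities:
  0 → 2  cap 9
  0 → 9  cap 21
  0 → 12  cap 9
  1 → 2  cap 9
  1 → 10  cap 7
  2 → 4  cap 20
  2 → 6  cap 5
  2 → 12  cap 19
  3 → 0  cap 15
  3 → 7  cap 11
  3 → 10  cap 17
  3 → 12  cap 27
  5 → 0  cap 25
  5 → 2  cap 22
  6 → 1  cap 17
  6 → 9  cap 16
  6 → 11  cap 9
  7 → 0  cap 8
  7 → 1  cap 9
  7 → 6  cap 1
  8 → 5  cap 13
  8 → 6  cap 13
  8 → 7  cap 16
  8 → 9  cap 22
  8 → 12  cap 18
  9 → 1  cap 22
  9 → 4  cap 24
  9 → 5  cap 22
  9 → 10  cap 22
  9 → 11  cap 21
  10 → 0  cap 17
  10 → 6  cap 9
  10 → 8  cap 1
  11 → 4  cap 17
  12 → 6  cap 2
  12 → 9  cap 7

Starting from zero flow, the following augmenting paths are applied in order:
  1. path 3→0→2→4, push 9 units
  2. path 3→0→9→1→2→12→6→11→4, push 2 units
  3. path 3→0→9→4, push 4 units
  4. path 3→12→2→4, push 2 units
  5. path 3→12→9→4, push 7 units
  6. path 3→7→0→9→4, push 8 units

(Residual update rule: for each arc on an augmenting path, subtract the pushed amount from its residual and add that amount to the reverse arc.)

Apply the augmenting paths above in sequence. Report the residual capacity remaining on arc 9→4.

Residual capacity of (9,4): 5

after path 1 (3→0→2→4, push 9): res(9,4)=24
after path 2 (3→0→9→1→2→12→6→11→4, push 2): res(9,4)=24
after path 3 (3→0→9→4, push 4): res(9,4)=20
after path 4 (3→12→2→4, push 2): res(9,4)=20
after path 5 (3→12→9→4, push 7): res(9,4)=13
after path 6 (3→7→0→9→4, push 8): res(9,4)=5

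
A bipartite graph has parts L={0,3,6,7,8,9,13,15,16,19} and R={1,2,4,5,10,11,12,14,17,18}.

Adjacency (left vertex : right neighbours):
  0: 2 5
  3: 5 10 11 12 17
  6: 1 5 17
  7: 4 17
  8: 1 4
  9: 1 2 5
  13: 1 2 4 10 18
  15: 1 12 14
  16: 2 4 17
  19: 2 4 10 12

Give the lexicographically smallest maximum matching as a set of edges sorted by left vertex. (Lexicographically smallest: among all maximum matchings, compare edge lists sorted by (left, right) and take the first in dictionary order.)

Lex-smallest maximum matching: {(0,2), (3,10), (6,1), (7,4), (9,5), (13,18), (15,14), (16,17), (19,12)}

|M| = 9 (so the lex-smallest maximum matching has 9 edges)
process left vertices in ascending order; for each, take the smallest-labelled available neighbour that still permits 9 edges overall, or leave it unmatched if none does
lex-smallest matching: {0-2, 3-10, 6-1, 7-4, 9-5, 13-18, 15-14, 16-17, 19-12}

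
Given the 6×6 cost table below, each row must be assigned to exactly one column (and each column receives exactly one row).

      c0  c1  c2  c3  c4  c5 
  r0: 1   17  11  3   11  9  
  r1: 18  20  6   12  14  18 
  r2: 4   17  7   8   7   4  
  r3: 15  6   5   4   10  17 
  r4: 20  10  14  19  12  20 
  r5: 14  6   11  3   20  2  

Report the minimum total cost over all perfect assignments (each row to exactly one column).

Minimum assignment cost: 30

optimal assignment: row0→col0 (cost 1), row1→col2 (cost 6), row2→col4 (cost 7), row3→col3 (cost 4), row4→col1 (cost 10), row5→col5 (cost 2)
total = 1 + 6 + 7 + 4 + 10 + 2 = 30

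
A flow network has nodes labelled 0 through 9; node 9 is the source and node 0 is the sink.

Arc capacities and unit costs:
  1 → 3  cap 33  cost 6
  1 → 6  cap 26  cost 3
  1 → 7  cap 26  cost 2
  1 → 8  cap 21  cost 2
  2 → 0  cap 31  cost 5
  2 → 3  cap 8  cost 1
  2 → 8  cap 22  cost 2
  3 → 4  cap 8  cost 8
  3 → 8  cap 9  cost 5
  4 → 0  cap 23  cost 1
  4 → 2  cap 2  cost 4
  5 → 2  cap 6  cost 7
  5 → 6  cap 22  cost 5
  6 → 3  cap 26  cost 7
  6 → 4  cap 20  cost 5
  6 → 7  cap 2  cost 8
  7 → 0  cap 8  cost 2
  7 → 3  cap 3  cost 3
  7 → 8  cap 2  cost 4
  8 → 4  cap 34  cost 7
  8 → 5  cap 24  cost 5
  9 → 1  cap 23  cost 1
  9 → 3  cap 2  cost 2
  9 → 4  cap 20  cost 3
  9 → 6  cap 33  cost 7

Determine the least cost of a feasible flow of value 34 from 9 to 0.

Minimum cost for 34 units: 206

shortest-cost path #1: 9→4→0 push 20 @ unit cost 4 (adds 80)
shortest-cost path #2: 9→1→7→0 push 8 @ unit cost 5 (adds 40)
shortest-cost path #3: 9→1→6→4→0 push 3 @ unit cost 10 (adds 30)
shortest-cost path #4: 9→1→6→4→2→0 push 2 @ unit cost 18 (adds 36)
shortest-cost path #5: 9→1→8→5→2→0 push 1 @ unit cost 20 (adds 20)
total cost = 206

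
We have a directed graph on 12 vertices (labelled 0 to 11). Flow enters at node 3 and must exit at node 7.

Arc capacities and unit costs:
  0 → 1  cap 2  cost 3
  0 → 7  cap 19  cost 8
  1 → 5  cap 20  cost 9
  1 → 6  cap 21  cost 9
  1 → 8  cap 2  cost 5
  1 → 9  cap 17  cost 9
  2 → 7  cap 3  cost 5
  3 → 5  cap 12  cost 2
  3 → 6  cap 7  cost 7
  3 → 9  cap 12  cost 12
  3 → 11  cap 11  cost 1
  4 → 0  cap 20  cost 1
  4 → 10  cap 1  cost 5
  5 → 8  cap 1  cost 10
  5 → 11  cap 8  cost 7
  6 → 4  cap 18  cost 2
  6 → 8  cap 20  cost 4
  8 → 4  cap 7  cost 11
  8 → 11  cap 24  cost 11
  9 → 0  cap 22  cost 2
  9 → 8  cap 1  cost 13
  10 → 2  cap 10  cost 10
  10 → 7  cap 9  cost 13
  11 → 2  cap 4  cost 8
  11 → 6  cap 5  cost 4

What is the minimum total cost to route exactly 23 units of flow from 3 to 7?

shortest-cost path #1: 3→11→2→7 push 3 @ unit cost 14 (adds 42)
shortest-cost path #2: 3→11→6→4→0→7 push 5 @ unit cost 16 (adds 80)
shortest-cost path #3: 3→6→4→0→7 push 7 @ unit cost 18 (adds 126)
shortest-cost path #4: 3→9→0→7 push 7 @ unit cost 22 (adds 154)
shortest-cost path #5: 3→9→0→4→10→7 push 1 @ unit cost 31 (adds 31)
total cost = 433

Minimum cost for 23 units: 433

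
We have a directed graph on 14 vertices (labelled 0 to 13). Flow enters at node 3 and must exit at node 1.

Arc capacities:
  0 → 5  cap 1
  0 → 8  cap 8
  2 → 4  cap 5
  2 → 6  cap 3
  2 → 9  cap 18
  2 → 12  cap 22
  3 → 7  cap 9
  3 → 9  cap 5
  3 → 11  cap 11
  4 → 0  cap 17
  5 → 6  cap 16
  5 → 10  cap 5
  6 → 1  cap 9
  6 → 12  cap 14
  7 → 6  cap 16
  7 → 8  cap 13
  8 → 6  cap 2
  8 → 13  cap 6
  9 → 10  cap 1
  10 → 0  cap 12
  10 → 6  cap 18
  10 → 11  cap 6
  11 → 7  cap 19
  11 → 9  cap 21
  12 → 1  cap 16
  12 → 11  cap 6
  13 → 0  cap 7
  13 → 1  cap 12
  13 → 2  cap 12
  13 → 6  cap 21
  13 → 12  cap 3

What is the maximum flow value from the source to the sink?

augment #1: 3→7→6→1 bottleneck 9, total now 9
augment #2: 3→9→10→6→12→1 bottleneck 1, total now 10
augment #3: 3→11→7→6→12→1 bottleneck 7, total now 17
augment #4: 3→11→7→8→13→1 bottleneck 4, total now 21

Maximum flow value: 21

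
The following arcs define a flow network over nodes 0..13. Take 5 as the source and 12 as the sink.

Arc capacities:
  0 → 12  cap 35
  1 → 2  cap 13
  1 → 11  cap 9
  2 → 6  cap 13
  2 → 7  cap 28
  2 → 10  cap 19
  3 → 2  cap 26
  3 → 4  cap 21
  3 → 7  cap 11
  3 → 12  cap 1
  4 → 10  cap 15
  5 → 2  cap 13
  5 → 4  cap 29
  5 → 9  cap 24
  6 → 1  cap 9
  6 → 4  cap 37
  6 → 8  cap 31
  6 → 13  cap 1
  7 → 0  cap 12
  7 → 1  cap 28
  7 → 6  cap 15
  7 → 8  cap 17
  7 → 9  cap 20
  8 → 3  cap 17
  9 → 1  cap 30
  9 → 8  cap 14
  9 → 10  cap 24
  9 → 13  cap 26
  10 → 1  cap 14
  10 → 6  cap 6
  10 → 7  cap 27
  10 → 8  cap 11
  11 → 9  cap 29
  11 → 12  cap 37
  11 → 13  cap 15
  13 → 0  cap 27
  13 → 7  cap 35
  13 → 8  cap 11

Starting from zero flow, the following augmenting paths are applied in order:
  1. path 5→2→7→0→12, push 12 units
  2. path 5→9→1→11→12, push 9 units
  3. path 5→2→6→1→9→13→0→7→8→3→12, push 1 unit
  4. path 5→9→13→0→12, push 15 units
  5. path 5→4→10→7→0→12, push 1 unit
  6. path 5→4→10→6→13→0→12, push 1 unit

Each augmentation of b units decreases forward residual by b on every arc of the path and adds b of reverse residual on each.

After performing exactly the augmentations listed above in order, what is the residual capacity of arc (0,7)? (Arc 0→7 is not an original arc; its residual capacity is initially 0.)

Residual capacity of (0,7): 12

after path 1 (5→2→7→0→12, push 12): res(0,7)=12
after path 2 (5→9→1→11→12, push 9): res(0,7)=12
after path 3 (5→2→6→1→9→13→0→7→8→3→12, push 1): res(0,7)=11
after path 4 (5→9→13→0→12, push 15): res(0,7)=11
after path 5 (5→4→10→7→0→12, push 1): res(0,7)=12
after path 6 (5→4→10→6→13→0→12, push 1): res(0,7)=12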